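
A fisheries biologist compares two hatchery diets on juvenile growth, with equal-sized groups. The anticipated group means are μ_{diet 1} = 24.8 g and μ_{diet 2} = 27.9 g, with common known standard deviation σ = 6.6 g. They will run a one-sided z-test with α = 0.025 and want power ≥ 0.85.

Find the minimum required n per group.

Standardized effect: d = |μ_{diet 1} − μ_{diet 2}| / σ = |24.8 − 27.9| / 6.6 = 0.4697
Set Φ(δ − 1.960) = 0.85; then δ − 1.960 = Φ⁻¹(0.85) = 1.036, giving δ = 2.996.
δ = d·√(n/2) ⇒ n = 2(δ/d)² = 2 × (2.996 / 0.4697)² = 81.39.
Rounding up, n = 82 per group.

n = 82 per group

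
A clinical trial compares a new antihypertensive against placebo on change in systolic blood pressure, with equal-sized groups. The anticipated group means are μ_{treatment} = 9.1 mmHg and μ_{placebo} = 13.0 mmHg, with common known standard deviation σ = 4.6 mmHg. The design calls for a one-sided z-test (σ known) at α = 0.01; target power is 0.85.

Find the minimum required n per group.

n = 32 per group

Standardized effect: d = |μ_{treatment} − μ_{placebo}| / σ = |9.1 − 13.0| / 4.6 = 0.8478
For power 0.85 need Φ(δ − z_{0.01}) = 0.85, so δ = z_{0.01} + z_{0.15} = 2.326 + 1.036 = 3.363.
δ = d·√(n/2) ⇒ n = 2(δ/d)² = 2 × (3.363 / 0.8478)² = 31.46.
Round up to the next whole unit.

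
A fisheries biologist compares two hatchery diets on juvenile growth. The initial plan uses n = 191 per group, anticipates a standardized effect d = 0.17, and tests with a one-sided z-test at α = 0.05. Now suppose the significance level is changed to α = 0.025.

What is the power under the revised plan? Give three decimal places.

δ = d·√(n/2) = 0.17 × √(191/2) = 1.6613 (unchanged). New critical value: z_{0.025} = 1.960.
Revised power = P(Z > 1.960 − δ) = Φ(-0.299) = 0.3826.

Power ≈ 0.383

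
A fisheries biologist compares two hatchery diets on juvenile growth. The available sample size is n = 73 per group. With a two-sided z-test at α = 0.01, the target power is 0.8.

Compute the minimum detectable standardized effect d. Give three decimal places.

d ≈ 0.566

Required noncentrality: δ = z_{0.005} + z_{0.20} = 2.576 + 0.842 = 3.417.
(Lower-tail contribution to power is negligible for δ > 0.)
δ = d·√(n/2) ⇒ d = δ/√(n/2) = 3.417/√(73/2) = 0.5657.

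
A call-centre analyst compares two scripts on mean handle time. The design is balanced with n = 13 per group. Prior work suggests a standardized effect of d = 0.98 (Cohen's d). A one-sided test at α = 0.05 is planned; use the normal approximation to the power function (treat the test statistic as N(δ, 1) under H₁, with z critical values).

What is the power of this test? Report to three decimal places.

Noncentrality parameter: δ = d·√(n/2) = 0.98 × √(13/2) = 2.4985
One-sided α = 0.05 → critical value z_{0.05} = 1.645.
Power = Φ(δ − 1.645) = Φ(0.854) = 0.8034.

Power ≈ 0.803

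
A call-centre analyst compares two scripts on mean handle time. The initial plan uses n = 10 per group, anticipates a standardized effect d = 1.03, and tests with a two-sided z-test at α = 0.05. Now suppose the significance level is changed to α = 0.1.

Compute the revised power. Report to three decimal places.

Power ≈ 0.745

δ = d·√(n/2) = 1.03 × √(10/2) = 2.3032 (unchanged). New critical value: z_{0.05} = 1.645.
Revised power = Φ(δ − 1.645) + Φ(−δ − 1.645) = Φ(0.658) + Φ(-3.948) = 0.7448 + 0.0000 = 0.7449.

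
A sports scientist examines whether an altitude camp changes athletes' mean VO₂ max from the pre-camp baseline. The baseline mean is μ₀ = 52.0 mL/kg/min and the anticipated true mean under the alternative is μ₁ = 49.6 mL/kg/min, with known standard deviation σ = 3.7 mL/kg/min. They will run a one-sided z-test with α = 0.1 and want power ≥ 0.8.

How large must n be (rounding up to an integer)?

n = 11

Standardized effect: d = |μ₁ − μ₀| / σ = |49.6 − 52.0| / 3.7 = 0.6486
For power 0.8 need Φ(δ − z_{0.1}) = 0.8, so δ = z_{0.1} + z_{0.20} = 1.282 + 0.842 = 2.123.
δ = d·√n ⇒ n = (δ/d)² = (2.123 / 0.6486)² = 10.71.
Rounding up, n = 11.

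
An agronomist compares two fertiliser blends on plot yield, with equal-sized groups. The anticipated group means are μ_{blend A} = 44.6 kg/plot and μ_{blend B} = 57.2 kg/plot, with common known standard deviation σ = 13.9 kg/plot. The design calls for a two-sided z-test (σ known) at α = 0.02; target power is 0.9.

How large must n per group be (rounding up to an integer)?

Standardized effect: d = |μ_{blend A} − μ_{blend B}| / σ = |44.6 − 57.2| / 13.9 = 0.9065
Set Φ(δ − 2.326) = 0.9; then δ − 2.326 = Φ⁻¹(0.9) = 1.282, giving δ = 3.608.
(The Φ(−δ − z_{α/2}) term is vanishingly small for δ > 0 and is dropped in the standard sample-size formula.)
δ = d·√(n/2) ⇒ n = 2(δ/d)² = 2 × (3.608 / 0.9065)² = 31.68.
Rounding up, n = 32 per group.

n = 32 per group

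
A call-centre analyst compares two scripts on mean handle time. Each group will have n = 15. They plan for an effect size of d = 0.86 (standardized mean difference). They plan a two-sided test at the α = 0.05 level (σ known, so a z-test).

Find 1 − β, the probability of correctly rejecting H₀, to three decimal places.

Power ≈ 0.654

Noncentrality parameter: δ = d·√(n/2) = 0.86 × √(15/2) = 2.3552
Critical value for a two-sided test at α = 0.05: z_{α/2} = 1.960.
Power = Φ(δ − 1.960) + Φ(−δ − 1.960) = Φ(0.395) + Φ(-4.315) = 0.6537 + 0.0000 = 0.6537.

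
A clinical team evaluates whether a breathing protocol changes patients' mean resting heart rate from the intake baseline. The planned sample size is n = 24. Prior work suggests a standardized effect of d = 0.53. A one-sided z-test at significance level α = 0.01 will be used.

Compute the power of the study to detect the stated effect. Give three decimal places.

Noncentrality parameter: δ = d·√n = 0.53 × √24 = 2.5965
Critical value for a one-sided test at α = 0.01: z_α = 2.326.
Power = P(Z > 2.326 − δ) = Φ(0.270) = 0.6065.

Power ≈ 0.606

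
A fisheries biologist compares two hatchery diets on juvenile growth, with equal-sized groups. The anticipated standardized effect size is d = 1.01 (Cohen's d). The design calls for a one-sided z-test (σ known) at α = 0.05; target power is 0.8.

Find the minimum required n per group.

n = 13 per group

For power 0.8 need Φ(δ − z_{0.05}) = 0.8, so δ = z_{0.05} + z_{0.20} = 1.645 + 0.842 = 2.486.
δ = d·√(n/2) ⇒ n = 2(δ/d)² = 2 × (2.486 / 1.01)² = 12.12.
Rounding up, n = 13 per group.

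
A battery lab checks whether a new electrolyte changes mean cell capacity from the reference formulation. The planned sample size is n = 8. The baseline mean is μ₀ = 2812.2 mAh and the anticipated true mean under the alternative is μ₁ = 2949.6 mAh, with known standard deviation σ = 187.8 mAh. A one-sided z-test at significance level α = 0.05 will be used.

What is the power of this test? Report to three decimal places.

Power ≈ 0.664

Standardized effect: d = |μ₁ − μ₀| / σ = |2949.6 − 2812.2| / 187.8 = 0.7316
Noncentrality parameter: δ = d·√n = 0.7316 × √8 = 2.0694
One-sided α = 0.05 → critical value z_{0.05} = 1.645.
Power = Φ(δ − 1.645) = Φ(0.425) = 0.6644.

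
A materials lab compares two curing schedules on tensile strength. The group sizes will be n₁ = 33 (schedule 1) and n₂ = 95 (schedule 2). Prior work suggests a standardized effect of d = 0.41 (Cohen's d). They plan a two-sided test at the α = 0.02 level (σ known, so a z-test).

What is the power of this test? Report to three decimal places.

Power ≈ 0.383

Noncentrality parameter: δ = d / √(1/n₁ + 1/n₂) = 0.41 / √(1/33 + 1/95) = 2.0291
Two-sided α = 0.02 → critical value z_{0.01} = 2.326.
Power = Φ(δ − 2.326) + Φ(−δ − 2.326) = Φ(-0.297) + Φ(-4.355) = 0.3831 + 0.0000 = 0.3831.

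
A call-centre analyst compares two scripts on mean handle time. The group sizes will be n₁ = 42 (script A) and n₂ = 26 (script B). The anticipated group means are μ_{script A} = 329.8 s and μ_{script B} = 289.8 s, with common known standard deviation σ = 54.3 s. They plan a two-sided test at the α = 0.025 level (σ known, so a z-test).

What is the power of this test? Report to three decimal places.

Power ≈ 0.761

Standardized effect: d = |μ_{script A} − μ_{script B}| / σ = |329.8 − 289.8| / 54.3 = 0.7366
Noncentrality parameter: δ = d / √(1/n₁ + 1/n₂) = 0.7366 / √(1/42 + 1/26) = 2.9520
Critical value for a two-sided test at α = 0.025: z_{α/2} = 2.241.
Power = Φ(δ − 2.241) + Φ(−δ − 2.241) = Φ(0.711) + Φ(-5.193) = 0.7613 + 0.0000 = 0.7613.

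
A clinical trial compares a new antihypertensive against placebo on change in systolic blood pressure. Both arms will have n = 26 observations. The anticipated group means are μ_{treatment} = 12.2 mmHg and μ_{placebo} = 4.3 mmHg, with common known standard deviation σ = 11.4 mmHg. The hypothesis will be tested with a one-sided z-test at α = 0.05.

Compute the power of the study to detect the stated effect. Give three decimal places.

Power ≈ 0.803

Standardized effect: d = |μ_{treatment} − μ_{placebo}| / σ = |12.2 − 4.3| / 11.4 = 0.6930
Noncentrality parameter: δ = d·√(n/2) = 0.6930 × √(26/2) = 2.4986
Critical value for a one-sided test at α = 0.05: z_α = 1.645.
Power = Φ(δ − 1.645) = Φ(0.854) = 0.8034.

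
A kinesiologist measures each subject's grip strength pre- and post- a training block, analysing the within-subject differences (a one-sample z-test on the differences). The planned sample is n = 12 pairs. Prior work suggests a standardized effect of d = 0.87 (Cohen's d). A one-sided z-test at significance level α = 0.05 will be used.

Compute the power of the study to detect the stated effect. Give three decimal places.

Power ≈ 0.914

Noncentrality parameter: δ = d·√n = 0.87 × √12 = 3.0138
One-sided α = 0.05 → critical value z_{0.05} = 1.645.
Power = Φ(δ − 1.645) = Φ(1.369) = 0.9145.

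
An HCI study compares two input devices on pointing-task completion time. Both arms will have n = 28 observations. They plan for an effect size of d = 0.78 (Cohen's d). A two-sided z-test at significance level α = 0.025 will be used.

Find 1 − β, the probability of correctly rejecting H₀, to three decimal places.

Noncentrality parameter: δ = d·√(n/2) = 0.78 × √(28/2) = 2.9185
Two-sided α = 0.025 → critical value z_{0.0125} = 2.241.
Power = Φ(δ − 2.241) + Φ(−δ − 2.241) = Φ(0.677) + Φ(-5.160) = 0.7508 + 0.0000 = 0.7508.

Power ≈ 0.751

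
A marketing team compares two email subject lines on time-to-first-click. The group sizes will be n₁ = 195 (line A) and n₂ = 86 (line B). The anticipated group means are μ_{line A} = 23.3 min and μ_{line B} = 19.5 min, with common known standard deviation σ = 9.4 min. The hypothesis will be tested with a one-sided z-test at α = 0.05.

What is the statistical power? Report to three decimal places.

Power ≈ 0.930

Standardized effect: d = |μ_{line A} − μ_{line B}| / σ = |23.3 − 19.5| / 9.4 = 0.4043
Noncentrality parameter: δ = d / √(1/n₁ + 1/n₂) = 0.4043 / √(1/195 + 1/86) = 3.1230
One-sided α = 0.05 → critical value z_{0.05} = 1.645.
Power = P(Z > 1.645 − δ) = Φ(1.478) = 0.9303.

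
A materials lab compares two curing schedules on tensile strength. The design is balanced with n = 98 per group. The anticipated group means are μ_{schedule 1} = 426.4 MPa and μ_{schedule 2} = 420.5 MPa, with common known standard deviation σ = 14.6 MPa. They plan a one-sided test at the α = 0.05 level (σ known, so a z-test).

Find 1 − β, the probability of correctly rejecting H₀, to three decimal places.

Power ≈ 0.882

Standardized effect: d = |μ_{schedule 1} − μ_{schedule 2}| / σ = |426.4 − 420.5| / 14.6 = 0.4041
Noncentrality parameter: δ = d·√(n/2) = 0.4041 × √(98/2) = 2.8288
Critical value for a one-sided test at α = 0.05: z_α = 1.645.
Power = Φ(δ − 1.645) = Φ(1.184) = 0.8818.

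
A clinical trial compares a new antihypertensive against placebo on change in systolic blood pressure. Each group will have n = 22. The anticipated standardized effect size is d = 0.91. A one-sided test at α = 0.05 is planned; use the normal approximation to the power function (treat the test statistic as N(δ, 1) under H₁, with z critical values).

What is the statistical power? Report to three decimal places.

Noncentrality parameter: δ = d·√(n/2) = 0.91 × √(22/2) = 3.0181
One-sided α = 0.05 → critical value z_{0.05} = 1.645.
Power = P(Z > 1.645 − δ) = Φ(1.373) = 0.9152.

Power ≈ 0.915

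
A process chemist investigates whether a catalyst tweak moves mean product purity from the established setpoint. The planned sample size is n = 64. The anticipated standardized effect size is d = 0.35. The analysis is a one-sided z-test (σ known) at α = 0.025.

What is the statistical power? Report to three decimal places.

Power ≈ 0.800

Noncentrality parameter: δ = d·√n = 0.35 × √64 = 2.8000
Critical value for a one-sided test at α = 0.025: z_α = 1.960.
Power = Φ(δ − 1.960) = Φ(0.840) = 0.7996.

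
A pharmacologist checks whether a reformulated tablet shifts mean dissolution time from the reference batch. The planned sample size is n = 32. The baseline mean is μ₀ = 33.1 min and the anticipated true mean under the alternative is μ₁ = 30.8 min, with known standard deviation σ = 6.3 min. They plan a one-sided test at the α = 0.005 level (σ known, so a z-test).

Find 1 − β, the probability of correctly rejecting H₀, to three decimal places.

Power ≈ 0.305

Standardized effect: d = |μ₁ − μ₀| / σ = |30.8 − 33.1| / 6.3 = 0.3651
Noncentrality parameter: δ = d·√n = 0.3651 × √32 = 2.0652
One-sided α = 0.005 → critical value z_{0.005} = 2.576.
Power = Φ(δ − 2.576) = Φ(-0.511) = 0.3048.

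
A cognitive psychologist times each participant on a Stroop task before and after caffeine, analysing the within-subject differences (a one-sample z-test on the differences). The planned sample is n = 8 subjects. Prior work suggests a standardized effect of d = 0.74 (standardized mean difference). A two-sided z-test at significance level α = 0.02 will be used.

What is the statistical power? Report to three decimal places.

Noncentrality parameter: δ = d·√n = 0.74 × √8 = 2.0930
Two-sided α = 0.02 → critical value z_{0.01} = 2.326.
Power = Φ(δ − 2.326) + Φ(−δ − 2.326) = Φ(-0.233) + Φ(-4.419) = 0.4078 + 0.0000 = 0.4078.

Power ≈ 0.408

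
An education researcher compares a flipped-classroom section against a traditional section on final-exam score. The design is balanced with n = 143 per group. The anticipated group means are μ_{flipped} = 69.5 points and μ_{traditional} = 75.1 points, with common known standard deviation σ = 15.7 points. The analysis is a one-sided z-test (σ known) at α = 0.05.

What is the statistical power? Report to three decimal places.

Power ≈ 0.915

Standardized effect: d = |μ_{flipped} − μ_{traditional}| / σ = |69.5 − 75.1| / 15.7 = 0.3567
Noncentrality parameter: λ = d·√(n/2) = 0.3567 × √(143/2) = 3.0161
Critical value for a one-sided test at α = 0.05: z_α = 1.645.
Power = P(Z > 1.645 − λ) = Φ(1.371) = 0.9148.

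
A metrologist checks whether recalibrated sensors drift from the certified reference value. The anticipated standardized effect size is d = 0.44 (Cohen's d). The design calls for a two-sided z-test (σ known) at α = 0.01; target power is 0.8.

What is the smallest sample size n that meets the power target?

For power 0.8 need Φ(δ − z_{0.005}) = 0.8, so δ = z_{0.005} + z_{0.20} = 2.576 + 0.842 = 3.417.
(For δ > 0 the lower-tail rejection region contributes negligibly to power, so the one-term inversion is standard.)
δ = d·√n ⇒ n = (δ/d)² = (3.417 / 0.44)² = 60.33.
Round up to the next whole unit.

n = 61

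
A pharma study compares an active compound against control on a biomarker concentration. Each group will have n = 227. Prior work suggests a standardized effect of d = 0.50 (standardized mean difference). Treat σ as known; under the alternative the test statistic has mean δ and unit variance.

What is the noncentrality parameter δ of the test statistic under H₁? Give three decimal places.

δ = d·√(n/2) = 0.50 × √(227/2) = 5.3268

δ ≈ 5.327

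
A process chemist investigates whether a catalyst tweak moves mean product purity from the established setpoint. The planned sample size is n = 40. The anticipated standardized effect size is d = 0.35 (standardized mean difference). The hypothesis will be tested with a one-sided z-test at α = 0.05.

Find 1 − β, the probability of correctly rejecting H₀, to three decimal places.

Power ≈ 0.715

Noncentrality parameter: δ = d·√n = 0.35 × √40 = 2.2136
Critical value for a one-sided test at α = 0.05: z_α = 1.645.
Power = Φ(δ − 1.645) = Φ(0.569) = 0.7152.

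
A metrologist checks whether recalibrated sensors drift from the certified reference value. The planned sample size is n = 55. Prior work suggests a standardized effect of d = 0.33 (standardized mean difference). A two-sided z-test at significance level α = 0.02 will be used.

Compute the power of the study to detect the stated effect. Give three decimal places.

Power ≈ 0.548

Noncentrality parameter: δ = d·√n = 0.33 × √55 = 2.4473
Two-sided α = 0.02 → critical value z_{0.01} = 2.326.
Power = Φ(δ − 2.326) + Φ(−δ − 2.326) = Φ(0.121) + Φ(-4.774) = 0.5482 + 0.0000 = 0.5482.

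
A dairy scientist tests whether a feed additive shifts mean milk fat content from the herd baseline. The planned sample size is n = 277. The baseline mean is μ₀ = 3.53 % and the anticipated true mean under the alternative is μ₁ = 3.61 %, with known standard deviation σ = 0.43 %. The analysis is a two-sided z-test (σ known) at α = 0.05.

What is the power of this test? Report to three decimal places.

Power ≈ 0.872

Standardized effect: d = |μ₁ − μ₀| / σ = |3.61 − 3.53| / 0.43 = 0.1860
Noncentrality parameter: δ = d·√n = 0.1860 × √277 = 3.0964
Critical value for a two-sided test at α = 0.05: z_{α/2} = 1.960.
Power = Φ(δ − 1.960) + Φ(−δ − 1.960) = Φ(1.136) + Φ(-5.056) = 0.8721 + 0.0000 = 0.8721.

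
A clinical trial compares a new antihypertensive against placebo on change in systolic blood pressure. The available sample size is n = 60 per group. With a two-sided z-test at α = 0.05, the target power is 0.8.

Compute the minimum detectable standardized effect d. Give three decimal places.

d ≈ 0.511

Required noncentrality: δ = z_{0.025} + z_{0.20} = 1.960 + 0.842 = 2.802.
(Lower-tail contribution to power is negligible for δ > 0.)
δ = d·√(n/2) ⇒ d = δ/√(n/2) = 2.802/√(60/2) = 0.5115.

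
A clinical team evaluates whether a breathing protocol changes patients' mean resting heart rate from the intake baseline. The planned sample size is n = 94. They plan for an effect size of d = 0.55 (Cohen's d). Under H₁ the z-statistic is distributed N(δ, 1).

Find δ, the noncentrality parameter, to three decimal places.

δ ≈ 5.332

The noncentrality parameter scales effect size by the design's sample-size factor: δ = d·√n = 0.55 × √94 = 5.3324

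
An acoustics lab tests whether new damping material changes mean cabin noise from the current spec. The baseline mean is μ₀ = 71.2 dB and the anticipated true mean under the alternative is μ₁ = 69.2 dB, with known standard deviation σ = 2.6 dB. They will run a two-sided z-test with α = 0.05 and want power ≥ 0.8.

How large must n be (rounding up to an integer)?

Standardized effect: d = |μ₁ − μ₀| / σ = |69.2 − 71.2| / 2.6 = 0.7692
Set Φ(δ − 1.960) = 0.8; then δ − 1.960 = Φ⁻¹(0.8) = 0.842, giving δ = 2.802.
(For δ > 0 the lower-tail rejection region contributes negligibly to power, so the one-term inversion is standard.)
δ = d·√n ⇒ n = (δ/d)² = (2.802 / 0.7692)² = 13.26.
Round up to the next whole unit.

n = 14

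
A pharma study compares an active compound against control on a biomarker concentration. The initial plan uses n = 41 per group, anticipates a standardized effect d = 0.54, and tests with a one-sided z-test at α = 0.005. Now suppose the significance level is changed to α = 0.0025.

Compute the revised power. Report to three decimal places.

Power ≈ 0.359

δ = d·√(n/2) = 0.54 × √(41/2) = 2.4450 (unchanged). New critical value: z_{0.0025} = 2.807.
Revised power = Φ(δ − 2.807) = Φ(-0.362) = 0.3586.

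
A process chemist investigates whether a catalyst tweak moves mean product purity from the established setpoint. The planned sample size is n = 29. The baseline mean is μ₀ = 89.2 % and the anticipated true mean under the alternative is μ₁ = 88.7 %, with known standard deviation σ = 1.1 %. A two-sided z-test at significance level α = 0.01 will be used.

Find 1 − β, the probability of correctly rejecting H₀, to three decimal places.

Standardized effect: d = |μ₁ − μ₀| / σ = |88.7 − 89.2| / 1.1 = 0.4545
Noncentrality parameter: δ = d·√n = 0.4545 × √29 = 2.4478
Critical value for a two-sided test at α = 0.01: z_{α/2} = 2.576.
Power = Φ(δ − 2.576) + Φ(−δ − 2.576) = Φ(-0.128) + Φ(-5.024) = 0.4491 + 0.0000 = 0.4491.

Power ≈ 0.449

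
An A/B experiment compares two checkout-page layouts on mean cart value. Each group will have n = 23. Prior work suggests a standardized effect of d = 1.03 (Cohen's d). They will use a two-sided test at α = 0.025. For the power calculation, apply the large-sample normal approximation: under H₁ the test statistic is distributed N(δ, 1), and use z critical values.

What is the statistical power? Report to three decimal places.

Power ≈ 0.895

Noncentrality parameter: δ = d·√(n/2) = 1.03 × √(23/2) = 3.4929
Two-sided α = 0.025 → critical value z_{0.0125} = 2.241.
Power = Φ(δ − 2.241) + Φ(−δ − 2.241) = Φ(1.251) + Φ(-5.734) = 0.8946 + 0.0000 = 0.8946.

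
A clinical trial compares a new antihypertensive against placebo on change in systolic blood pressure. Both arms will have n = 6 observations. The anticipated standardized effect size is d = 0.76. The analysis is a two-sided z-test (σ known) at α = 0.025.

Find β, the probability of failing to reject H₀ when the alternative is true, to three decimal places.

Noncentrality parameter: δ = d·√(n/2) = 0.76 × √(6/2) = 1.3164
Two-sided α = 0.025 → critical value z_{0.0125} = 2.241.
Power = Φ(δ − 2.241) + Φ(−δ − 2.241) = Φ(-0.925) + Φ(-3.558) = 0.1775 + 0.0002 = 0.1777.
Type II error: β = 1 − power = 1 − 0.1777 = 0.8223.

β ≈ 0.822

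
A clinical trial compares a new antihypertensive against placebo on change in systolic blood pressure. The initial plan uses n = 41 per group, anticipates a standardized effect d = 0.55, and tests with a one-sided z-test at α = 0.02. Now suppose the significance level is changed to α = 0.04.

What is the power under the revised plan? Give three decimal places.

δ = d·√(n/2) = 0.55 × √(41/2) = 2.4902 (unchanged). New critical value: z_{0.04} = 1.751.
Revised power = Φ(δ − 1.751) = Φ(0.740) = 0.7702.

Power ≈ 0.770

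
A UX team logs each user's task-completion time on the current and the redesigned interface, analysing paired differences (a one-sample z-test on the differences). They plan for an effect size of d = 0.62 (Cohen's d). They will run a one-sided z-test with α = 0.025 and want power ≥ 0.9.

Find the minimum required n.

For power 0.9 need Φ(δ − z_{0.025}) = 0.9, so δ = z_{0.025} + z_{0.10} = 1.960 + 1.282 = 3.242.
δ = d·√n ⇒ n = (δ/d)² = (3.242 / 0.62)² = 27.33.
Round up to the next whole unit.

n = 28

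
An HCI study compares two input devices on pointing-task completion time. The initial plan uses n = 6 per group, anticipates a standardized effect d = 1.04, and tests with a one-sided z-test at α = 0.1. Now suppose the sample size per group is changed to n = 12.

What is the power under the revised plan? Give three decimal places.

With n = 12 per group: δ = d·√(n/2) = 1.04 × √(12/2) = 2.5475. Critical value z_{0.1} = 1.282.
Revised power = P(Z > 1.282 − δ) = Φ(1.266) = 0.8972.

Power ≈ 0.897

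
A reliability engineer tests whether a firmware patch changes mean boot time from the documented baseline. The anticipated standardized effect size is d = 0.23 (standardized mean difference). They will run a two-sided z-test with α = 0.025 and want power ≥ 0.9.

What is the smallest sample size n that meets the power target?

n = 235

For power 0.9 need Φ(δ − z_{0.0125}) = 0.9, so δ = z_{0.0125} + z_{0.10} = 2.241 + 1.282 = 3.523.
(For δ > 0 the lower-tail rejection region contributes negligibly to power, so the one-term inversion is standard.)
δ = d·√n ⇒ n = (δ/d)² = (3.523 / 0.23)² = 234.62.
Round up to the next whole unit.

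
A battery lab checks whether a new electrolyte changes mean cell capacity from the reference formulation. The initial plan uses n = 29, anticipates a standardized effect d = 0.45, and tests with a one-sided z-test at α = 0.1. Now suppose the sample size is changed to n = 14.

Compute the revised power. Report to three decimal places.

With n = 14: δ = d·√n = 0.45 × √14 = 1.6837. Critical value z_{0.1} = 1.282.
Revised power = P(Z > 1.282 − δ) = Φ(0.402) = 0.6562.

Power ≈ 0.656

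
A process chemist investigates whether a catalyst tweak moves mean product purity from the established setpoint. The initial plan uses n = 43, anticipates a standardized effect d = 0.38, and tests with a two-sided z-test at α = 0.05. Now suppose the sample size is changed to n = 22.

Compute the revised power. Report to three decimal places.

With n = 22: δ = d·√n = 0.38 × √22 = 1.7824. Critical value z_{0.025} = 1.960.
Revised power = Φ(δ − 1.960) + Φ(−δ − 1.960) = Φ(-0.178) + Φ(-3.742) = 0.4295 + 0.0001 = 0.4296.

Power ≈ 0.430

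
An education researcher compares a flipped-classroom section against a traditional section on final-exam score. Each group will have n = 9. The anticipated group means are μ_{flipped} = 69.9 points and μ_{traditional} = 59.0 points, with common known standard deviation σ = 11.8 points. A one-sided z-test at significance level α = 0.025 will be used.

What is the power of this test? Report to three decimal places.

Standardized effect: d = |μ_{flipped} − μ_{traditional}| / σ = |69.9 − 59.0| / 11.8 = 0.9237
Noncentrality parameter: δ = d·√(n/2) = 0.9237 × √(9/2) = 1.9595
Critical value for a one-sided test at α = 0.025: z_α = 1.960.
Power = Φ(δ − 1.960) = Φ(0.000) = 0.4998.

Power ≈ 0.500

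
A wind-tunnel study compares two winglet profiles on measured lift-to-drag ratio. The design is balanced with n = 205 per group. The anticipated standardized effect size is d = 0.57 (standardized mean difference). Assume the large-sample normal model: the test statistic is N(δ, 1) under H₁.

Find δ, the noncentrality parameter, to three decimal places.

δ = d·√(n/2) = 0.57 × √(205/2) = 5.7708

δ ≈ 5.771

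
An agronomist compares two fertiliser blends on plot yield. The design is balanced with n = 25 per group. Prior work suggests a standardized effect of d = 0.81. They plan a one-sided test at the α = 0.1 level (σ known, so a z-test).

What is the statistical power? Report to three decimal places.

Power ≈ 0.943

Noncentrality parameter: δ = d·√(n/2) = 0.81 × √(25/2) = 2.8638
One-sided α = 0.1 → critical value z_{0.1} = 1.282.
Power = Φ(δ − 1.282) = Φ(1.582) = 0.9432.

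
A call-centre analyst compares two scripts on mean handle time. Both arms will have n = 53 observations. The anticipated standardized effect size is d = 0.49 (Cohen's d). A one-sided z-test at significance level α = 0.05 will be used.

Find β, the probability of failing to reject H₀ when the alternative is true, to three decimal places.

β ≈ 0.190

Noncentrality parameter: δ = d·√(n/2) = 0.49 × √(53/2) = 2.5224
One-sided α = 0.05 → critical value z_{0.05} = 1.645.
Power = Φ(δ − 1.645) = Φ(0.878) = 0.8099.
Type II error: β = 1 − power = 1 − 0.8099 = 0.1901.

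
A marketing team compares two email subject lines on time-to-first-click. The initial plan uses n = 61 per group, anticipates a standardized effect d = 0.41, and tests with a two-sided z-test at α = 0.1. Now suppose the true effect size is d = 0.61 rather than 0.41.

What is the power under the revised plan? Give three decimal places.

Power ≈ 0.958

With d = 0.61: δ = d·√(n/2) = 0.61 × √(61/2) = 3.3688. Critical value z_{0.05} = 1.645.
Revised power = Φ(δ − 1.645) + Φ(−δ − 1.645) = Φ(1.724) + Φ(-5.014) = 0.9576 + 0.0000 = 0.9576.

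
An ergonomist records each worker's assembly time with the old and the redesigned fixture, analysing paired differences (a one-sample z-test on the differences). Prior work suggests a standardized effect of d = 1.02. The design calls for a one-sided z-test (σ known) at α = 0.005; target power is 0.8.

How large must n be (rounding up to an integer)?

n = 12

For power 0.8 need Φ(δ − z_{0.005}) = 0.8, so δ = z_{0.005} + z_{0.20} = 2.576 + 0.842 = 3.417.
δ = d·√n ⇒ n = (δ/d)² = (3.417 / 1.02)² = 11.23.
Rounding up, n = 12.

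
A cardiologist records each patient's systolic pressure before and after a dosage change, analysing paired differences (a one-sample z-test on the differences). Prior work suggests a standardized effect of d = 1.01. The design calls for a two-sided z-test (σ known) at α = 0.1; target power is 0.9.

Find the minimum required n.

n = 9

For power 0.9 need Φ(δ − z_{0.05}) = 0.9, so δ = z_{0.05} + z_{0.10} = 1.645 + 1.282 = 2.926.
(The Φ(−δ − z_{α/2}) term is vanishingly small for δ > 0 and is dropped in the standard sample-size formula.)
δ = d·√n ⇒ n = (δ/d)² = (2.926 / 1.01)² = 8.40.
Round up to the next whole unit.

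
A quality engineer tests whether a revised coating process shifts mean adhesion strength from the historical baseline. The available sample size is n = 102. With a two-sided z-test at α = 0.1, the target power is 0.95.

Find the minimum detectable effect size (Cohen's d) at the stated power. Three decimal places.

d ≈ 0.326

Need Φ(δ − 1.645) = 0.95, so δ = 1.645 + 1.645 = 3.290.
(The second rejection-region term Φ(−δ − z_{α/2}) is negligible and dropped.)
δ = d·√n ⇒ d = δ/√n = 3.290/√102 = 0.3257.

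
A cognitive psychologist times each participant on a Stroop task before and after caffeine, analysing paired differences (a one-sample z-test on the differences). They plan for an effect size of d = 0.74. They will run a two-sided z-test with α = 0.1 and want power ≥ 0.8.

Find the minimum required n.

Set Φ(δ − 1.645) = 0.8; then δ − 1.645 = Φ⁻¹(0.8) = 0.842, giving δ = 2.486.
(For δ > 0 the lower-tail rejection region contributes negligibly to power, so the one-term inversion is standard.)
δ = d·√n ⇒ n = (δ/d)² = (2.486 / 0.74)² = 11.29.
Rounding up, n = 12.

n = 12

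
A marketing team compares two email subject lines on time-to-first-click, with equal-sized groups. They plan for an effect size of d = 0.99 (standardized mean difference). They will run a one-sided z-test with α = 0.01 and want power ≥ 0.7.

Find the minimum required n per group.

n = 17 per group

Set Φ(δ − 2.326) = 0.7; then δ − 2.326 = Φ⁻¹(0.7) = 0.524, giving δ = 2.851.
δ = d·√(n/2) ⇒ n = 2(δ/d)² = 2 × (2.851 / 0.99)² = 16.58.
Round up to the next whole unit.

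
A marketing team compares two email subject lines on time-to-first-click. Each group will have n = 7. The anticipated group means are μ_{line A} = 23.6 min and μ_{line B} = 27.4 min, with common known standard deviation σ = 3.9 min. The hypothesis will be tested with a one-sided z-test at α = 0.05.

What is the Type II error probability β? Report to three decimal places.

β ≈ 0.429

Standardized effect: d = |μ_{line A} − μ_{line B}| / σ = |23.6 − 27.4| / 3.9 = 0.9744
Noncentrality parameter: δ = d·√(n/2) = 0.9744 × √(7/2) = 1.8229
One-sided α = 0.05 → critical value z_{0.05} = 1.645.
Power = Φ(δ − 1.645) = Φ(0.178) = 0.5706.
Type II error: β = 1 − power = 1 − 0.5706 = 0.4294.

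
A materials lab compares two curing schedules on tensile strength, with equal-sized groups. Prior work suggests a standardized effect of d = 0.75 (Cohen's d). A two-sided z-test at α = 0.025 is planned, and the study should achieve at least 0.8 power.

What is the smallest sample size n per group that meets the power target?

Set Φ(δ − 2.241) = 0.8; then δ − 2.241 = Φ⁻¹(0.8) = 0.842, giving δ = 3.083.
(The Φ(−δ − z_{α/2}) term is vanishingly small for δ > 0 and is dropped in the standard sample-size formula.)
δ = d·√(n/2) ⇒ n = 2(δ/d)² = 2 × (3.083 / 0.75)² = 33.80.
Round up to the next whole unit.

n = 34 per group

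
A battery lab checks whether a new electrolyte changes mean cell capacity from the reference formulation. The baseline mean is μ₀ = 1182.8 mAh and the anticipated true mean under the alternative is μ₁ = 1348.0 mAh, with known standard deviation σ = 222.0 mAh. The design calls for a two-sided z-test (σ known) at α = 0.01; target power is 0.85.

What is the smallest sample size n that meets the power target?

Standardized effect: d = |μ₁ − μ₀| / σ = |1348.0 − 1182.8| / 222.0 = 0.7441
Set Φ(δ − 2.576) = 0.85; then δ − 2.576 = Φ⁻¹(0.85) = 1.036, giving δ = 3.612.
(Ignoring the negligible lower-tail rejection probability gives the usual closed-form inversion.)
δ = d·√n ⇒ n = (δ/d)² = (3.612 / 0.7441)² = 23.56.
Rounding up, n = 24.

n = 24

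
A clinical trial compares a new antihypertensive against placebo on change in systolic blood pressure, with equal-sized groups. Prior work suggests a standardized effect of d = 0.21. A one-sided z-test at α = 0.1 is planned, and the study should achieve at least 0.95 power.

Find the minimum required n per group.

n = 389 per group

Set Φ(δ − 1.282) = 0.95; then δ − 1.282 = Φ⁻¹(0.95) = 1.645, giving δ = 2.926.
δ = d·√(n/2) ⇒ n = 2(δ/d)² = 2 × (2.926 / 0.21)² = 388.38.
Rounding up, n = 389 per group.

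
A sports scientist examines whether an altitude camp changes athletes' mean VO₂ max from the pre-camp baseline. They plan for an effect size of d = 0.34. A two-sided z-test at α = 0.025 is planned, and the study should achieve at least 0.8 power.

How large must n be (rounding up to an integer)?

n = 83

Set Φ(δ − 2.241) = 0.8; then δ − 2.241 = Φ⁻¹(0.8) = 0.842, giving δ = 3.083.
(For δ > 0 the lower-tail rejection region contributes negligibly to power, so the one-term inversion is standard.)
δ = d·√n ⇒ n = (δ/d)² = (3.083 / 0.34)² = 82.22.
Round up to the next whole unit.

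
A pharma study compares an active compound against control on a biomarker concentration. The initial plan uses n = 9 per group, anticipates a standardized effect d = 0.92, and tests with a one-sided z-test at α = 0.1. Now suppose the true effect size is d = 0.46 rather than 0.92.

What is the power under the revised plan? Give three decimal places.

With d = 0.46: δ = d·√(n/2) = 0.46 × √(9/2) = 0.9758. Critical value z_{0.1} = 1.282.
Revised power = P(Z > 1.282 − δ) = Φ(-0.306) = 0.3799.

Power ≈ 0.380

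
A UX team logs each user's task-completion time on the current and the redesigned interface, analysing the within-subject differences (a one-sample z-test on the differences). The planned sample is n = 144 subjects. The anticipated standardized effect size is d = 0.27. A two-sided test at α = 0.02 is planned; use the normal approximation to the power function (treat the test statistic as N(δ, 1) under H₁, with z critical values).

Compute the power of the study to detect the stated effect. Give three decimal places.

Power ≈ 0.820

Noncentrality parameter: δ = d·√n = 0.27 × √144 = 3.2400
Critical value for a two-sided test at α = 0.02: z_{α/2} = 2.326.
Power = Φ(δ − 2.326) + Φ(−δ − 2.326) = Φ(0.914) + Φ(-5.566) = 0.8196 + 0.0000 = 0.8196.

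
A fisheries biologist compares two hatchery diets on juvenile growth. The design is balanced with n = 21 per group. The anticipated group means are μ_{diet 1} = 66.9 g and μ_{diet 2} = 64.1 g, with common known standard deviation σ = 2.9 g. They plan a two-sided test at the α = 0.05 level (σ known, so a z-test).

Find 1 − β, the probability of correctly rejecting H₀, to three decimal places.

Standardized effect: d = |μ_{diet 1} − μ_{diet 2}| / σ = |66.9 − 64.1| / 2.9 = 0.9655
Noncentrality parameter: δ = d·√(n/2) = 0.9655 × √(21/2) = 3.1286
Two-sided α = 0.05 → critical value z_{0.025} = 1.960.
Power = Φ(δ − 1.960) + Φ(−δ − 1.960) = Φ(1.169) + Φ(-5.089) = 0.8787 + 0.0000 = 0.8787.

Power ≈ 0.879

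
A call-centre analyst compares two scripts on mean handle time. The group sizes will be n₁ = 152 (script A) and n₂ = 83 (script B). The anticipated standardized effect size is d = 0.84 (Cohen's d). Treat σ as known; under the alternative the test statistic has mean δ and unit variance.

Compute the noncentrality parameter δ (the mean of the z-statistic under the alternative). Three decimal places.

δ = d / √(1/n₁ + 1/n₂) = 0.84 / √(1/152 + 1/83) = 6.1547

δ ≈ 6.155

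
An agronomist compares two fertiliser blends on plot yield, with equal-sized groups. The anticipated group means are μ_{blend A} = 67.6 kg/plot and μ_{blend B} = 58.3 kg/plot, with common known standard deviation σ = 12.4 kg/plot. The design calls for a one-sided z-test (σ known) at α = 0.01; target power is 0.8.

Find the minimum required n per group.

Standardized effect: d = |μ_{blend A} − μ_{blend B}| / σ = |67.6 − 58.3| / 12.4 = 0.7500
For power 0.8 need Φ(δ − z_{0.01}) = 0.8, so δ = z_{0.01} + z_{0.20} = 2.326 + 0.842 = 3.168.
δ = d·√(n/2) ⇒ n = 2(δ/d)² = 2 × (3.168 / 0.7500)² = 35.68.
Round up to the next whole unit.

n = 36 per group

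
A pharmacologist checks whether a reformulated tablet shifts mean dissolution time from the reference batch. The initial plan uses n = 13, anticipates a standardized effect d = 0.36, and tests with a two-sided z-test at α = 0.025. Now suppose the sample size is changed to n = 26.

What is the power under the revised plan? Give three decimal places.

With n = 26: δ = d·√n = 0.36 × √26 = 1.8356. Critical value z_{0.0125} = 2.241.
Revised power = Φ(δ − 2.241) + Φ(−δ − 2.241) = Φ(-0.406) + Φ(-4.077) = 0.3425 + 0.0000 = 0.3425.

Power ≈ 0.342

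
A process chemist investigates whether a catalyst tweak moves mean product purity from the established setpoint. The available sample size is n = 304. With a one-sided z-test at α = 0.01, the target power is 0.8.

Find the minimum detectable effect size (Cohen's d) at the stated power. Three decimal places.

d ≈ 0.182

Required noncentrality: δ = z_{0.01} + z_{0.20} = 2.326 + 0.842 = 3.168.
δ = d·√n ⇒ d = δ/√n = 3.168/√304 = 0.1817.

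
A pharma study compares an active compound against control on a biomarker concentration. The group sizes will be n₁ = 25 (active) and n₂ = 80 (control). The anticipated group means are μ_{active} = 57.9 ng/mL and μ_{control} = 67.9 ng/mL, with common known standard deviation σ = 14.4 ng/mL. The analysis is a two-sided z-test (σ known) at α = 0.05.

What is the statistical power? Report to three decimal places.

Standardized effect: d = |μ_{active} − μ_{control}| / σ = |57.9 − 67.9| / 14.4 = 0.6944
Noncentrality parameter: δ = d / √(1/n₁ + 1/n₂) = 0.6944 / √(1/25 + 1/80) = 3.0308
Two-sided α = 0.05 → critical value z_{0.025} = 1.960.
Power = Φ(δ − 1.960) + Φ(−δ − 1.960) = Φ(1.071) + Φ(-4.991) = 0.8579 + 0.0000 = 0.8579.

Power ≈ 0.858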